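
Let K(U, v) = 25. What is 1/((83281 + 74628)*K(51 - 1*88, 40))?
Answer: 1/3947725 ≈ 2.5331e-7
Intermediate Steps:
1/((83281 + 74628)*K(51 - 1*88, 40)) = 1/((83281 + 74628)*25) = (1/25)/157909 = (1/157909)*(1/25) = 1/3947725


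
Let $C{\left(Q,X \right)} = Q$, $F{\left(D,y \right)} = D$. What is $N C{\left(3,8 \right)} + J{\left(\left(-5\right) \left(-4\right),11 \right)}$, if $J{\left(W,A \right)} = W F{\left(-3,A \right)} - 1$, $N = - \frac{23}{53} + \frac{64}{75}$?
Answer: $- \frac{79158}{1325} \approx -59.742$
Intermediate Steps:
$N = \frac{1667}{3975}$ ($N = \left(-23\right) \frac{1}{53} + 64 \cdot \frac{1}{75} = - \frac{23}{53} + \frac{64}{75} = \frac{1667}{3975} \approx 0.41937$)
$J{\left(W,A \right)} = -1 - 3 W$ ($J{\left(W,A \right)} = W \left(-3\right) - 1 = - 3 W - 1 = -1 - 3 W$)
$N C{\left(3,8 \right)} + J{\left(\left(-5\right) \left(-4\right),11 \right)} = \frac{1667}{3975} \cdot 3 - \left(1 + 3 \left(\left(-5\right) \left(-4\right)\right)\right) = \frac{1667}{1325} - 61 = - \frac{79158}{1325}$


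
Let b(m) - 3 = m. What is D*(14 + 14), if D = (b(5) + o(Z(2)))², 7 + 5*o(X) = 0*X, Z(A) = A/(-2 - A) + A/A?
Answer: 30492/25 ≈ 1219.7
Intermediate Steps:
b(m) = 3 + m
Z(A) = 1 + A/(-2 - A) (Z(A) = A/(-2 - A) + 1 = 1 + A/(-2 - A))
o(X) = -7/5 (o(X) = -7/5 + (0*X)/5 = -7/5 + (⅕)*0 = -7/5 + 0 = -7/5)
D = 1089/25 (D = ((3 + 5) - 7/5)² = (8 - 7/5)² = (33/5)² = 1089/25 ≈ 43.560)
D*(14 + 14) = 1089*(14 + 14)/25 = (1089/25)*28 = 30492/25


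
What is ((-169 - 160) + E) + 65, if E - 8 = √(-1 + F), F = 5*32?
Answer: -256 + √159 ≈ -243.39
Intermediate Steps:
F = 160
E = 8 + √159 (E = 8 + √(-1 + 160) = 8 + √159 ≈ 20.610)
((-169 - 160) + E) + 65 = ((-169 - 160) + (8 + √159)) + 65 = (-329 + (8 + √159)) + 65 = (-321 + √159) + 65 = -256 + √159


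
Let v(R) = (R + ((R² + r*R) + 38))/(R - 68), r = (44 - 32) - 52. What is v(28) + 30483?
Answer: 121959/4 ≈ 30490.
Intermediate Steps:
r = -40 (r = 12 - 52 = -40)
v(R) = (38 + R² - 39*R)/(-68 + R) (v(R) = (R + ((R² - 40*R) + 38))/(R - 68) = (R + (38 + R² - 40*R))/(-68 + R) = (38 + R² - 39*R)/(-68 + R))
v(28) + 30483 = (38 + 28² - 39*28)/(-68 + 28) + 30483 = (38 + 784 - 1092)/(-40) + 30483 = -1/40*(-270) + 30483 = 27/4 + 30483 = 121959/4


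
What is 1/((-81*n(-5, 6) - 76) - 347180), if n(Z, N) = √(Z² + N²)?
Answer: -38584/13398481035 + √61/1488720115 ≈ -2.8745e-6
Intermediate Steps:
n(Z, N) = √(N² + Z²)
1/((-81*n(-5, 6) - 76) - 347180) = 1/((-81*√(6² + (-5)²) - 76) - 347180) = 1/((-81*√(36 + 25) - 76) - 347180) = 1/((-81*√61 - 76) - 347180) = 1/((-76 - 81*√61) - 347180) = 1/(-347256 - 81*√61)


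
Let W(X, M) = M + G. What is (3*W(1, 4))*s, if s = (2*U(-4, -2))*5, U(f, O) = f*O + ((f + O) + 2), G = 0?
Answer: 480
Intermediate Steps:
U(f, O) = 2 + O + f + O*f (U(f, O) = O*f + ((O + f) + 2) = O*f + (2 + O + f) = 2 + O + f + O*f)
s = 40 (s = (2*(2 - 2 - 4 - 2*(-4)))*5 = (2*(2 - 2 - 4 + 8))*5 = (2*4)*5 = 8*5 = 40)
W(X, M) = M (W(X, M) = M + 0 = M)
(3*W(1, 4))*s = (3*4)*40 = 12*40 = 480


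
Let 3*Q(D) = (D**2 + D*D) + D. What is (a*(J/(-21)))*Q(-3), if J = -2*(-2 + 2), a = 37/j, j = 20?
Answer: 0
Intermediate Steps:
a = 37/20 ≈ 1.8500
Q(D) = D/3 + 2*D**2/3 (Q(D) = ((D**2 + D*D) + D)/3 = ((D**2 + D**2) + D)/3 = (2*D**2 + D)/3 = (D + 2*D**2)/3 = D/3 + 2*D**2/3)
J = 0 (J = -2*0 = 0)
(a*(J/(-21)))*Q(-3) = (37*(0/(-21))/20)*((1/3)*(-3)*(1 + 2*(-3))) = (37*(0*(-1/21))/20)*((1/3)*(-3)*(1 - 6)) = ((37/20)*0)*((1/3)*(-3)*(-5)) = 0*5 = 0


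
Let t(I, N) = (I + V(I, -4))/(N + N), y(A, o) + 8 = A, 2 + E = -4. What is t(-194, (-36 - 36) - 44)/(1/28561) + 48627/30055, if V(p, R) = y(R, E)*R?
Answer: 62668903147/3486380 ≈ 17975.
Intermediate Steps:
E = -6 (E = -2 - 4 = -6)
y(A, o) = -8 + A
V(p, R) = R*(-8 + R) (V(p, R) = (-8 + R)*R = R*(-8 + R))
t(I, N) = (48 + I)/(2*N) (t(I, N) = (I - 4*(-8 - 4))/(N + N) = (I - 4*(-12))/((2*N)) = (I + 48)*(1/(2*N)) = (48 + I)*(1/(2*N)) = (48 + I)/(2*N))
t(-194, (-36 - 36) - 44)/(1/28561) + 48627/30055 = ((48 - 194)/(2*((-36 - 36) - 44)))/(1/28561) + 48627/30055 = ((½)*(-146)/(-72 - 44))/(1/28561) + 48627*(1/30055) = ((½)*(-146)/(-116))*28561 + 48627/30055 = ((½)*(-1/116)*(-146))*28561 + 48627/30055 = (73/116)*28561 + 48627/30055 = 2084953/116 + 48627/30055 = 62668903147/3486380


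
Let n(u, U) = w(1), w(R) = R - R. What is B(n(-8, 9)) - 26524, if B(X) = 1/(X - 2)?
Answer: -53049/2 ≈ -26525.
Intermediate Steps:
w(R) = 0
n(u, U) = 0
B(X) = 1/(-2 + X)
B(n(-8, 9)) - 26524 = 1/(-2 + 0) - 26524 = 1/(-2) - 26524 = -½ - 26524 = -53049/2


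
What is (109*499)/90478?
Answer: 54391/90478 ≈ 0.60115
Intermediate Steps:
(109*499)/90478 = 54391*(1/90478) = 54391/90478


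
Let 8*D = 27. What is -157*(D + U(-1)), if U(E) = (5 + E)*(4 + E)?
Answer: -19311/8 ≈ -2413.9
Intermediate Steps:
D = 27/8 (D = (⅛)*27 = 27/8 ≈ 3.3750)
U(E) = (4 + E)*(5 + E)
-157*(D + U(-1)) = -157*(27/8 + (20 + (-1)² + 9*(-1))) = -157*(27/8 + (20 + 1 - 9)) = -157*(27/8 + 12) = -157*123/8 = -19311/8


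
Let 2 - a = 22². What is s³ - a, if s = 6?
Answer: 698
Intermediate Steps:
a = -482 (a = 2 - 1*22² = 2 - 1*484 = 2 - 484 = -482)
s³ - a = 6³ - 1*(-482) = 216 + 482 = 698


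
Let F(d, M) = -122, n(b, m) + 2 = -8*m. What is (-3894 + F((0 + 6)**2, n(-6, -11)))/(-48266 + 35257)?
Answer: 4016/13009 ≈ 0.30871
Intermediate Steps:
n(b, m) = -2 - 8*m
(-3894 + F((0 + 6)**2, n(-6, -11)))/(-48266 + 35257) = (-3894 - 122)/(-48266 + 35257) = -4016/(-13009) = -4016*(-1/13009) = 4016/13009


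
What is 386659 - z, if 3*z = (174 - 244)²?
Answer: 1155077/3 ≈ 3.8503e+5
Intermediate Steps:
z = 4900/3 (z = (174 - 244)²/3 = (⅓)*(-70)² = (⅓)*4900 = 4900/3 ≈ 1633.3)
386659 - z = 386659 - 1*4900/3 = 386659 - 4900/3 = 1155077/3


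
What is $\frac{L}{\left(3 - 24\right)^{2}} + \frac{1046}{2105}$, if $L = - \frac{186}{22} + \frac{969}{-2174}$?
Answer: $\frac{1175907011}{2466609530} \approx 0.47673$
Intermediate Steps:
$L = - \frac{212841}{23914}$ ($L = \left(-186\right) \frac{1}{22} + 969 \left(- \frac{1}{2174}\right) = - \frac{93}{11} - \frac{969}{2174} = - \frac{212841}{23914} \approx -8.9003$)
$\frac{L}{\left(3 - 24\right)^{2}} + \frac{1046}{2105} = - \frac{212841}{23914 \left(3 - 24\right)^{2}} + \frac{1046}{2105} = - \frac{212841}{23914 \left(-21\right)^{2}} + 1046 \cdot \frac{1}{2105} = - \frac{212841}{23914 \cdot 441} + \frac{1046}{2105} = \left(- \frac{212841}{23914}\right) \frac{1}{441} + \frac{1046}{2105} = - \frac{23649}{1171786} + \frac{1046}{2105} = \frac{1175907011}{2466609530}$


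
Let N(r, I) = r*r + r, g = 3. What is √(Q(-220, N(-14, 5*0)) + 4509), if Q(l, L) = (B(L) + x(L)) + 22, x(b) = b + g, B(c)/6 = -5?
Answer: √4686 ≈ 68.454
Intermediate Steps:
N(r, I) = r + r² (N(r, I) = r² + r = r + r²)
B(c) = -30 (B(c) = 6*(-5) = -30)
x(b) = 3 + b (x(b) = b + 3 = 3 + b)
Q(l, L) = -5 + L (Q(l, L) = (-30 + (3 + L)) + 22 = (-27 + L) + 22 = -5 + L)
√(Q(-220, N(-14, 5*0)) + 4509) = √((-5 - 14*(1 - 14)) + 4509) = √((-5 - 14*(-13)) + 4509) = √((-5 + 182) + 4509) = √(177 + 4509) = √4686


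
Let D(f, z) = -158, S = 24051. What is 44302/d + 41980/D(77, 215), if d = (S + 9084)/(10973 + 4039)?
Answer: 17281454882/872555 ≈ 19806.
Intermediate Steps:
d = 11045/5004 (d = (24051 + 9084)/(10973 + 4039) = 33135/15012 = 33135*(1/15012) = 11045/5004 ≈ 2.2072)
44302/d + 41980/D(77, 215) = 44302/(11045/5004) + 41980/(-158) = 44302*(5004/11045) + 41980*(-1/158) = 221687208/11045 - 20990/79 = 17281454882/872555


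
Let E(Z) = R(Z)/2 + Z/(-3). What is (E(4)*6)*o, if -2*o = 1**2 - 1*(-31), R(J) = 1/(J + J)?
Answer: 122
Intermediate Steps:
R(J) = 1/(2*J)
E(Z) = -Z/3 + 1/(4*Z) (E(Z) = (1/(2*Z))/2 + Z/(-3) = (1/(2*Z))*(1/2) + Z*(-1/3) = 1/(4*Z) - Z/3 = -Z/3 + 1/(4*Z))
o = -16 (o = -(1**2 - 1*(-31))/2 = -(1 + 31)/2 = -1/2*32 = -16)
(E(4)*6)*o = ((-1/3*4 + (1/4)/4)*6)*(-16) = ((-4/3 + (1/4)*(1/4))*6)*(-16) = ((-4/3 + 1/16)*6)*(-16) = -61/48*6*(-16) = -61/8*(-16) = 122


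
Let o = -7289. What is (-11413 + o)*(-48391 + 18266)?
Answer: 563397750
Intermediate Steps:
(-11413 + o)*(-48391 + 18266) = (-11413 - 7289)*(-48391 + 18266) = -18702*(-30125) = 563397750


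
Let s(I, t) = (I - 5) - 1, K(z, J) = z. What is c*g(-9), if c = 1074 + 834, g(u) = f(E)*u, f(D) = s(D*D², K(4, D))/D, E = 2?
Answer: -17172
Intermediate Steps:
s(I, t) = -6 + I (s(I, t) = (-5 + I) - 1 = -6 + I)
f(D) = (-6 + D³)/D (f(D) = (-6 + D*D²)/D = (-6 + D³)/D)
g(u) = u (g(u) = ((-6 + 2³)/2)*u = ((-6 + 8)/2)*u = ((½)*2)*u = 1*u = u)
c = 1908
c*g(-9) = 1908*(-9) = -17172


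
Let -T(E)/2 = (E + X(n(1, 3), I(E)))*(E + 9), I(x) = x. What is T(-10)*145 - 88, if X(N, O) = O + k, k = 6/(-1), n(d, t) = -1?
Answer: -7628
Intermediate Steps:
k = -6 (k = 6*(-1) = -6)
X(N, O) = -6 + O (X(N, O) = O - 6 = -6 + O)
T(E) = -2*(-6 + 2*E)*(9 + E) (T(E) = -2*(E + (-6 + E))*(E + 9) = -2*(-6 + 2*E)*(9 + E))
T(-10)*145 - 88 = (108 - 24*(-10) - 4*(-10)²)*145 - 88 = (108 + 240 - 4*100)*145 - 88 = (108 + 240 - 400)*145 - 88 = -52*145 - 88 = -7540 - 88 = -7628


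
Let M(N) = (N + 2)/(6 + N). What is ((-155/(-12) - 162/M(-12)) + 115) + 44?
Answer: 4483/60 ≈ 74.717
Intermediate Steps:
M(N) = (2 + N)/(6 + N)
((-155/(-12) - 162/M(-12)) + 115) + 44 = ((-155/(-12) - 162*(6 - 12)/(2 - 12)) + 115) + 44 = ((-155*(-1/12) - 162/(-10/(-6))) + 115) + 44 = ((155/12 - 162/((-⅙*(-10)))) + 115) + 44 = ((155/12 - 162/5/3) + 115) + 44 = ((155/12 - 162*⅗) + 115) + 44 = ((155/12 - 486/5) + 115) + 44 = (-5057/60 + 115) + 44 = 1843/60 + 44 = 4483/60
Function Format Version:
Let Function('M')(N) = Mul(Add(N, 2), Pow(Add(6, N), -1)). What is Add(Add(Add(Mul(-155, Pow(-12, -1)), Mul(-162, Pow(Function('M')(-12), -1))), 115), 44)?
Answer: Rational(4483, 60) ≈ 74.717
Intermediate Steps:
Function('M')(N) = Mul(Pow(Add(6, N), -1), Add(2, N)) (Function('M')(N) = Mul(Add(2, N), Pow(Add(6, N), -1)) = Mul(Pow(Add(6, N), -1), Add(2, N)))
Add(Add(Add(Mul(-155, Pow(-12, -1)), Mul(-162, Pow(Function('M')(-12), -1))), 115), 44) = Add(Add(Add(Mul(-155, Pow(-12, -1)), Mul(-162, Pow(Mul(Pow(Add(6, -12), -1), Add(2, -12)), -1))), 115), 44) = Add(Add(Add(Mul(-155, Rational(-1, 12)), Mul(-162, Pow(Mul(Pow(-6, -1), -10), -1))), 115), 44) = Add(Add(Add(Rational(155, 12), Mul(-162, Pow(Mul(Rational(-1, 6), -10), -1))), 115), 44) = Add(Add(Add(Rational(155, 12), Mul(-162, Pow(Rational(5, 3), -1))), 115), 44) = Add(Add(Add(Rational(155, 12), Mul(-162, Rational(3, 5))), 115), 44) = Add(Add(Add(Rational(155, 12), Rational(-486, 5)), 115), 44) = Add(Add(Rational(-5057, 60), 115), 44) = Add(Rational(1843, 60), 44) = Rational(4483, 60)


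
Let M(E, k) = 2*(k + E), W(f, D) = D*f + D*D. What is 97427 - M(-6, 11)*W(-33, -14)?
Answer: 90847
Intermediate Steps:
W(f, D) = D² + D*f (W(f, D) = D*f + D² = D² + D*f)
M(E, k) = 2*E + 2*k (M(E, k) = 2*(E + k) = 2*E + 2*k)
97427 - M(-6, 11)*W(-33, -14) = 97427 - (2*(-6) + 2*11)*(-14*(-14 - 33)) = 97427 - (-12 + 22)*(-14*(-47)) = 97427 - 10*658 = 97427 - 1*6580 = 97427 - 6580 = 90847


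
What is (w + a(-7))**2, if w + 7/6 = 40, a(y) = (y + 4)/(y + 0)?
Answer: 2719201/1764 ≈ 1541.5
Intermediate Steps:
a(y) = (4 + y)/y
w = 233/6 (w = -7/6 + 40 = 233/6 ≈ 38.833)
(w + a(-7))**2 = (233/6 + (4 - 7)/(-7))**2 = (233/6 - 1/7*(-3))**2 = (233/6 + 3/7)**2 = (1649/42)**2 = 2719201/1764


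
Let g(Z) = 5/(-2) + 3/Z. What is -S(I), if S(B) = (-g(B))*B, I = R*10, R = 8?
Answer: -197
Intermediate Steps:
I = 80 (I = 8*10 = 80)
g(Z) = -5/2 + 3/Z (g(Z) = 5*(-½) + 3/Z = -5/2 + 3/Z)
S(B) = B*(5/2 - 3/B) (S(B) = (-(-5/2 + 3/B))*B = (5/2 - 3/B)*B = B*(5/2 - 3/B))
-S(I) = -(-3 + (5/2)*80) = -(-3 + 200) = -1*197 = -197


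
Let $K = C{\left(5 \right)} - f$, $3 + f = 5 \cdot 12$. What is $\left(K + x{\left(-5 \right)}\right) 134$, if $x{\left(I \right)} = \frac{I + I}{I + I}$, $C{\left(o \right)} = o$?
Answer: $-6834$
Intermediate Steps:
$f = 57$ ($f = -3 + 5 \cdot 12 = -3 + 60 = 57$)
$x{\left(I \right)} = 1$ ($x{\left(I \right)} = \frac{2 I}{2 I} = 2 I \frac{1}{2 I} = 1$)
$K = -52$ ($K = 5 - 57 = -52$)
$\left(K + x{\left(-5 \right)}\right) 134 = \left(-52 + 1\right) 134 = \left(-51\right) 134 = -6834$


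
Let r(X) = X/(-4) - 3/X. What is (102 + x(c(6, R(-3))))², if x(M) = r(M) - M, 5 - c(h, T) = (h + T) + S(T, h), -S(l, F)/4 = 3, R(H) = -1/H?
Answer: 71995225/9216 ≈ 7812.0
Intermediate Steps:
S(l, F) = -12 (S(l, F) = -4*3 = -12)
r(X) = -3/X - X/4 (r(X) = X*(-¼) - 3/X = -X/4 - 3/X = -3/X - X/4)
c(h, T) = 17 - T - h (c(h, T) = 5 - ((h + T) - 12) = 5 - ((T + h) - 12) = 5 - (-12 + T + h) = 5 + (12 - T - h) = 17 - T - h)
x(M) = -3/M - 5*M/4 (x(M) = (-3/M - M/4) - M = -3/M - 5*M/4)
(102 + x(c(6, R(-3))))² = (102 + (-3/(17 - (-1)/(-3) - 1*6) - 5*(17 - (-1)/(-3) - 1*6)/4))² = (102 + (-3/(17 - (-1)*(-1)/3 - 6) - 5*(17 - (-1)*(-1)/3 - 6)/4))² = (102 + (-3/(17 - 1*⅓ - 6) - 5*(17 - 1*⅓ - 6)/4))² = (102 + (-3/(17 - ⅓ - 6) - 5*(17 - ⅓ - 6)/4))² = (102 + (-3/32/3 - 5/4*32/3))² = (102 + (-3*3/32 - 40/3))² = (102 + (-9/32 - 40/3))² = (102 - 1307/96)² = (8485/96)² = 71995225/9216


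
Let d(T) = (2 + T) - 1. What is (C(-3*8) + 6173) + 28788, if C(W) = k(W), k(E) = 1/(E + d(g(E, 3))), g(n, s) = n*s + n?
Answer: 4160358/119 ≈ 34961.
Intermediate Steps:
g(n, s) = n + n*s
d(T) = 1 + T
k(E) = 1/(1 + 5*E) (k(E) = 1/(E + (1 + E*(1 + 3))) = 1/(E + (1 + E*4)) = 1/(E + (1 + 4*E)) = 1/(1 + 5*E))
C(W) = 1/(1 + 5*W)
(C(-3*8) + 6173) + 28788 = (1/(1 + 5*(-3*8)) + 6173) + 28788 = (1/(1 + 5*(-24)) + 6173) + 28788 = (1/(1 - 120) + 6173) + 28788 = (1/(-119) + 6173) + 28788 = (-1/119 + 6173) + 28788 = 734586/119 + 28788 = 4160358/119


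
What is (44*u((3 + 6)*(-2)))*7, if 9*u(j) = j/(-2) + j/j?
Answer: 3080/9 ≈ 342.22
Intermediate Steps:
u(j) = 1/9 - j/18 (u(j) = (j/(-2) + j/j)/9 = (j*(-1/2) + 1)/9 = (-j/2 + 1)/9 = (1 - j/2)/9 = 1/9 - j/18)
(44*u((3 + 6)*(-2)))*7 = (44*(1/9 - (3 + 6)*(-2)/18))*7 = (44*(1/9 - (-2)/2))*7 = (44*(1/9 - 1/18*(-18)))*7 = (44*(1/9 + 1))*7 = (44*(10/9))*7 = (440/9)*7 = 3080/9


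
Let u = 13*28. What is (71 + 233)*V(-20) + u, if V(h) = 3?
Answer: 1276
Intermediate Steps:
u = 364
(71 + 233)*V(-20) + u = (71 + 233)*3 + 364 = 304*3 + 364 = 912 + 364 = 1276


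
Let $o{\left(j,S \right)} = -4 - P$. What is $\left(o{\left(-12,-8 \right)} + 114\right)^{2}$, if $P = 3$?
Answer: $11449$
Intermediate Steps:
$o{\left(j,S \right)} = -7$ ($o{\left(j,S \right)} = -4 - 3 = -7$)
$\left(o{\left(-12,-8 \right)} + 114\right)^{2} = \left(-7 + 114\right)^{2} = 107^{2} = 11449$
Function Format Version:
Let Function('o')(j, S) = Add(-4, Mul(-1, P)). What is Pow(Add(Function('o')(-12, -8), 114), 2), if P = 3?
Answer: 11449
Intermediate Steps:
Function('o')(j, S) = -7 (Function('o')(j, S) = Add(-4, Mul(-1, 3)) = Add(-4, -3) = -7)
Pow(Add(Function('o')(-12, -8), 114), 2) = Pow(Add(-7, 114), 2) = Pow(107, 2) = 11449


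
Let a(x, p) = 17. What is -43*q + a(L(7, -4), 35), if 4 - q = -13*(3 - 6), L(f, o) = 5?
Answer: 1522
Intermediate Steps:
q = -35 (q = 4 - (-13)*(3 - 6) = 4 - (-13)*(-3) = 4 - 1*39 = 4 - 39 = -35)
-43*q + a(L(7, -4), 35) = -43*(-35) + 17 = 1505 + 17 = 1522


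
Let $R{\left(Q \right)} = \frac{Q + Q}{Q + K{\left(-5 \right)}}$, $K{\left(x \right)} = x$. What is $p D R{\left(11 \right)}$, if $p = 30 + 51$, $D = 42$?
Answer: $12474$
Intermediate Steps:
$R{\left(Q \right)} = \frac{2 Q}{-5 + Q}$ ($R{\left(Q \right)} = \frac{Q + Q}{Q - 5} = \frac{2 Q}{-5 + Q}$)
$p = 81$
$p D R{\left(11 \right)} = 81 \cdot 42 \cdot 2 \cdot 11 \frac{1}{-5 + 11} = 3402 \cdot 2 \cdot 11 \cdot \frac{1}{6} = 3402 \cdot \frac{11}{3} = 12474$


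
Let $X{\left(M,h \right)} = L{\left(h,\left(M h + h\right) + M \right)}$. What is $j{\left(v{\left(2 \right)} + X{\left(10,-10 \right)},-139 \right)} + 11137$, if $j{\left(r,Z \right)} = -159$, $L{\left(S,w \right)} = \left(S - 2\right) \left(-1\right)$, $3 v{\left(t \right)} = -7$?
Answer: $10978$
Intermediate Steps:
$v{\left(t \right)} = - \frac{7}{3}$ ($v{\left(t \right)} = \frac{1}{3} \left(-7\right) = - \frac{7}{3}$)
$L{\left(S,w \right)} = 2 - S$ ($L{\left(S,w \right)} = \left(-2 + S\right) \left(-1\right) = 2 - S$)
$X{\left(M,h \right)} = 2 - h$
$j{\left(v{\left(2 \right)} + X{\left(10,-10 \right)},-139 \right)} + 11137 = -159 + 11137 = 10978$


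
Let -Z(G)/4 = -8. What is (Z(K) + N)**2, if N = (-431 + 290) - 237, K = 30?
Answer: 119716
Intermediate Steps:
Z(G) = 32 (Z(G) = -4*(-8) = 32)
N = -378 (N = -141 - 237 = -378)
(Z(K) + N)**2 = (32 - 378)**2 = (-346)**2 = 119716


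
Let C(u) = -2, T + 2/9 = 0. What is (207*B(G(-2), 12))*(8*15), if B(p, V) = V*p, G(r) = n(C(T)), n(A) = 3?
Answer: 894240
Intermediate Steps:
T = -2/9 (T = -2/9 + 0 = -2/9 ≈ -0.22222)
G(r) = 3
(207*B(G(-2), 12))*(8*15) = (207*(12*3))*(8*15) = (207*36)*120 = 7452*120 = 894240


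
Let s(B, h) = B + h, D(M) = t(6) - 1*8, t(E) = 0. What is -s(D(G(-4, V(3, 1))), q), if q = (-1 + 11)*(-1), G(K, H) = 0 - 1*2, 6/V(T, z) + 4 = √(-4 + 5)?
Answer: 18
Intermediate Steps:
V(T, z) = -2 (V(T, z) = 6/(-4 + √(-4 + 5)) = 6/(-4 + √1) = 6/(-4 + 1) = 6/(-3) = 6*(-⅓) = -2)
G(K, H) = -2 (G(K, H) = 0 - 2 = -2)
D(M) = -8 (D(M) = 0 - 1*8 = 0 - 8 = -8)
q = -10 (q = 10*(-1) = -10)
-s(D(G(-4, V(3, 1))), q) = -(-8 - 10) = -1*(-18) = 18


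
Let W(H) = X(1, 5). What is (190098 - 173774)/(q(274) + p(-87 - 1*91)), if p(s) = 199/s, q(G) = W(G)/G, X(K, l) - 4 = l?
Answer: -199038532/13231 ≈ -15043.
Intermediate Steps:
X(K, l) = 4 + l
W(H) = 9 (W(H) = 4 + 5 = 9)
q(G) = 9/G
(190098 - 173774)/(q(274) + p(-87 - 1*91)) = (190098 - 173774)/(9/274 + 199/(-87 - 1*91)) = 16324/(9*(1/274) + 199/(-87 - 91)) = 16324/(9/274 + 199/(-178)) = 16324/(9/274 + 199*(-1/178)) = 16324/(9/274 - 199/178) = 16324/(-13231/12193) = 16324*(-12193/13231) = -199038532/13231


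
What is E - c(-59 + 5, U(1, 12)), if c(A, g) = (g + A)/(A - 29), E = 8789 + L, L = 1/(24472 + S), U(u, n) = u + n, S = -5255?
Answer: 14017763865/1595011 ≈ 8788.5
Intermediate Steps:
U(u, n) = n + u
L = 1/19217 (L = 1/(24472 - 5255) = 1/19217 ≈ 5.2037e-5)
E = 168898214/19217 (E = 8789 + 1/19217 = 168898214/19217 ≈ 8789.0)
c(A, g) = (A + g)/(-29 + A)
E - c(-59 + 5, U(1, 12)) = 168898214/19217 - ((-59 + 5) + (12 + 1))/(-29 + (-59 + 5)) = 168898214/19217 - (-54 + 13)/(-29 - 54) = 168898214/19217 - (-41)/(-83) = 168898214/19217 - (-1)*(-41)/83 = 168898214/19217 - 1*41/83 = 168898214/19217 - 41/83 = 14017763865/1595011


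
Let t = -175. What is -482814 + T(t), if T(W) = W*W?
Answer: -452189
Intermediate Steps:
T(W) = W²
-482814 + T(t) = -482814 + (-175)² = -482814 + 30625 = -452189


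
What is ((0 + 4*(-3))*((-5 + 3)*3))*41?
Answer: 2952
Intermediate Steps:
((0 + 4*(-3))*((-5 + 3)*3))*41 = ((0 - 12)*(-2*3))*41 = -12*(-6)*41 = 72*41 = 2952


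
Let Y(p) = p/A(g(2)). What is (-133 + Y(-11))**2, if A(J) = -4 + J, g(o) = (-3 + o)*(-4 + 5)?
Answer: 427716/25 ≈ 17109.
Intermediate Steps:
g(o) = -3 + o (g(o) = (-3 + o)*1 = -3 + o)
Y(p) = -p/5 (Y(p) = p/(-4 + (-3 + 2)) = p/(-4 - 1) = p/(-5) = p*(-1/5) = -p/5)
(-133 + Y(-11))**2 = (-133 - 1/5*(-11))**2 = (-133 + 11/5)**2 = (-654/5)**2 = 427716/25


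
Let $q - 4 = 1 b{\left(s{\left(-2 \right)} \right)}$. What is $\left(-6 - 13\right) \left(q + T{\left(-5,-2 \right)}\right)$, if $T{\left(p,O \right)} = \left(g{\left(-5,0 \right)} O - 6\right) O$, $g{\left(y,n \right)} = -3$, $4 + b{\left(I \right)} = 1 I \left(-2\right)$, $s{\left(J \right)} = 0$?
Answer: $0$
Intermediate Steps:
$b{\left(I \right)} = -4 - 2 I$ ($b{\left(I \right)} = -4 + 1 I \left(-2\right) = -4 + I \left(-2\right) = -4 - 2 I$)
$q = 0$ ($q = 4 + 1 \left(-4 - 0\right) = 4 + 1 \left(-4 + 0\right) = 4 + 1 \left(-4\right) = 4 - 4 = 0$)
$T{\left(p,O \right)} = O \left(-6 - 3 O\right)$ ($T{\left(p,O \right)} = \left(- 3 O - 6\right) O = \left(-6 - 3 O\right) O = O \left(-6 - 3 O\right)$)
$\left(-6 - 13\right) \left(q + T{\left(-5,-2 \right)}\right) = \left(-6 - 13\right) \left(0 + 3 \left(-2\right) \left(-2 - -2\right)\right) = - 19 \left(0 + 3 \left(-2\right) \left(-2 + 2\right)\right) = - 19 \left(0 + 3 \left(-2\right) 0\right) = - 19 \left(0 + 0\right) = \left(-19\right) 0 = 0$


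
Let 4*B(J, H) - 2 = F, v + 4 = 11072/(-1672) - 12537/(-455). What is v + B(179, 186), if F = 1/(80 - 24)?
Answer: 53059361/3043040 ≈ 17.436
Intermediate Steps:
v = 230019/13585 (v = -4 + (11072/(-1672) - 12537/(-455)) = -4 + (11072*(-1/1672) - 12537*(-1/455)) = -4 + (-1384/209 + 1791/65) = -4 + 284359/13585 = 230019/13585 ≈ 16.932)
F = 1/56 ≈ 0.017857
B(J, H) = 113/224 (B(J, H) = ½ + (¼)*(1/56) = ½ + 1/224 = 113/224)
v + B(179, 186) = 230019/13585 + 113/224 = 53059361/3043040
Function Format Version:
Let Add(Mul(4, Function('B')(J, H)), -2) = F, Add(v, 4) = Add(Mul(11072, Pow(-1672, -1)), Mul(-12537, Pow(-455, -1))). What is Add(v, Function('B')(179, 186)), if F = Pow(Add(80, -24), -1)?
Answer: Rational(53059361, 3043040) ≈ 17.436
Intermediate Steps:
v = Rational(230019, 13585) (v = Add(-4, Add(Mul(11072, Pow(-1672, -1)), Mul(-12537, Pow(-455, -1)))) = Add(-4, Add(Mul(11072, Rational(-1, 1672)), Mul(-12537, Rational(-1, 455)))) = Add(-4, Add(Rational(-1384, 209), Rational(1791, 65))) = Add(-4, Rational(284359, 13585)) = Rational(230019, 13585) ≈ 16.932)
F = Rational(1, 56) (F = Pow(56, -1) = Rational(1, 56) ≈ 0.017857)
Function('B')(J, H) = Rational(113, 224) (Function('B')(J, H) = Add(Rational(1, 2), Mul(Rational(1, 4), Rational(1, 56))) = Add(Rational(1, 2), Rational(1, 224)) = Rational(113, 224))
Add(v, Function('B')(179, 186)) = Add(Rational(230019, 13585), Rational(113, 224)) = Rational(53059361, 3043040)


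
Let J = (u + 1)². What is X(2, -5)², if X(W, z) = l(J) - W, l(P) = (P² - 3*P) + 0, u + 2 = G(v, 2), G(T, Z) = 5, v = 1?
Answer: 42436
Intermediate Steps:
u = 3 (u = -2 + 5 = 3)
J = 16 (J = (3 + 1)² = 4² = 16)
l(P) = P² - 3*P
X(W, z) = 208 - W (X(W, z) = 16*(-3 + 16) - W = 16*13 - W = 208 - W)
X(2, -5)² = (208 - 1*2)² = (208 - 2)² = 206² = 42436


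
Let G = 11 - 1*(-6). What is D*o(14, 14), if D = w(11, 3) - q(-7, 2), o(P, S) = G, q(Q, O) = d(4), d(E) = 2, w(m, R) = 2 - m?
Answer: -187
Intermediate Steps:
q(Q, O) = 2
G = 17 (G = 11 + 6 = 17)
o(P, S) = 17
D = -11 (D = (2 - 1*11) - 1*2 = (2 - 11) - 2 = -9 - 2 = -11)
D*o(14, 14) = -11*17 = -187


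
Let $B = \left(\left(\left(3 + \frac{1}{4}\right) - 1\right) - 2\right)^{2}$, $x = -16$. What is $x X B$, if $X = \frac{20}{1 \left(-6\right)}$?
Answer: $\frac{10}{3} \approx 3.3333$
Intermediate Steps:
$X = - \frac{10}{3}$ ($X = \frac{20}{-6} = 20 \left(- \frac{1}{6}\right) = - \frac{10}{3} \approx -3.3333$)
$B = \frac{1}{16}$ ($B = \left(\left(\left(3 + \frac{1}{4}\right) - 1\right) - 2\right)^{2} = \left(\left(\frac{13}{4} - 1\right) - 2\right)^{2} = \left(\frac{9}{4} - 2\right)^{2} = \left(\frac{1}{4}\right)^{2} = \frac{1}{16} \approx 0.0625$)
$x X B = \left(-16\right) \left(- \frac{10}{3}\right) \frac{1}{16} = \frac{160}{3} \cdot \frac{1}{16} = \frac{10}{3}$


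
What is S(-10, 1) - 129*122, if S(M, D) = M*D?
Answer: -15748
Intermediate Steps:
S(M, D) = D*M
S(-10, 1) - 129*122 = 1*(-10) - 129*122 = -10 - 15738 = -15748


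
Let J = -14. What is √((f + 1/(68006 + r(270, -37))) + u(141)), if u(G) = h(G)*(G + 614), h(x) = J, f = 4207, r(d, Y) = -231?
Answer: 2*I*√292281262591/13555 ≈ 79.768*I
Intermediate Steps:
h(x) = -14
u(G) = -8596 - 14*G (u(G) = -14*(G + 614) = -14*(614 + G) = -8596 - 14*G)
√((f + 1/(68006 + r(270, -37))) + u(141)) = √((4207 + 1/(68006 - 231)) + (-8596 - 14*141)) = √((4207 + 1/67775) + (-8596 - 1974)) = √((4207 + 1/67775) - 10570) = √(285129426/67775 - 10570) = √(-431252324/67775) = 2*I*√292281262591/13555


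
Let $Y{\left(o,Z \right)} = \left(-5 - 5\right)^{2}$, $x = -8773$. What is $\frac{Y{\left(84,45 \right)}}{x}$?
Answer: $- \frac{100}{8773} \approx -0.011399$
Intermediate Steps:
$Y{\left(o,Z \right)} = 100$ ($Y{\left(o,Z \right)} = \left(-10\right)^{2} = 100$)
$\frac{Y{\left(84,45 \right)}}{x} = \frac{100}{-8773} = 100 \left(- \frac{1}{8773}\right) = - \frac{100}{8773}$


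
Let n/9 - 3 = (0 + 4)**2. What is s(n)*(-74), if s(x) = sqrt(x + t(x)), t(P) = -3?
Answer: -148*sqrt(42) ≈ -959.15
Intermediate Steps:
n = 171 (n = 27 + 9*(0 + 4)**2 = 27 + 9*4**2 = 27 + 9*16 = 27 + 144 = 171)
s(x) = sqrt(-3 + x) (s(x) = sqrt(x - 3) = sqrt(-3 + x))
s(n)*(-74) = sqrt(-3 + 171)*(-74) = sqrt(168)*(-74) = (2*sqrt(42))*(-74) = -148*sqrt(42)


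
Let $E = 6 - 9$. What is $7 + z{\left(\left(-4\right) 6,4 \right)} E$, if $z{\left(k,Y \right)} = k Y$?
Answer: $295$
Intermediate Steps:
$z{\left(k,Y \right)} = Y k$
$E = -3$ ($E = 6 - 9 = -3$)
$7 + z{\left(\left(-4\right) 6,4 \right)} E = 7 + 4 \left(\left(-4\right) 6\right) \left(-3\right) = 7 + 4 \left(-24\right) \left(-3\right) = 7 - -288 = 7 + 288 = 295$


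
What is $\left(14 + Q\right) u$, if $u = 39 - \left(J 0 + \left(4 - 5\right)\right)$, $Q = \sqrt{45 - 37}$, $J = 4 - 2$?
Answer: $560 + 80 \sqrt{2} \approx 673.14$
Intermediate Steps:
$J = 2$ ($J = 4 - 2 = 2$)
$Q = 2 \sqrt{2}$ ($Q = \sqrt{8} = 2 \sqrt{2} \approx 2.8284$)
$u = 40$ ($u = 39 - \left(2 \cdot 0 + \left(4 - 5\right)\right) = 39 - \left(0 + \left(4 - 5\right)\right) = 39 - \left(0 - 1\right) = 39 - -1 = 39 + 1 = 40$)
$\left(14 + Q\right) u = \left(14 + 2 \sqrt{2}\right) 40 = 560 + 80 \sqrt{2}$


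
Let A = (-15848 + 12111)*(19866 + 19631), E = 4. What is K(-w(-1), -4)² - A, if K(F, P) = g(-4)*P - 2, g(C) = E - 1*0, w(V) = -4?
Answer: 147600613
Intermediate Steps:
g(C) = 4 (g(C) = 4 - 1*0 = 4 + 0 = 4)
K(F, P) = -2 + 4*P (K(F, P) = 4*P - 2 = -2 + 4*P)
A = -147600289 (A = -3737*39497 = -147600289)
K(-w(-1), -4)² - A = (-2 + 4*(-4))² - 1*(-147600289) = (-2 - 16)² + 147600289 = (-18)² + 147600289 = 324 + 147600289 = 147600613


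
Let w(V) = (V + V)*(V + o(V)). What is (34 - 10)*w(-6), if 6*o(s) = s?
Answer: 2016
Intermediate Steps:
o(s) = s/6
w(V) = 7*V²/3 (w(V) = (V + V)*(V + V/6) = (2*V)*(7*V/6) = 7*V²/3)
(34 - 10)*w(-6) = (34 - 10)*((7/3)*(-6)²) = 24*((7/3)*36) = 24*84 = 2016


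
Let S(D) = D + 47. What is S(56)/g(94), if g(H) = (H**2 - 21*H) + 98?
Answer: 103/6960 ≈ 0.014799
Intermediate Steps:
S(D) = 47 + D
g(H) = 98 + H**2 - 21*H
S(56)/g(94) = (47 + 56)/(98 + 94**2 - 21*94) = 103/(98 + 8836 - 1974) = 103/6960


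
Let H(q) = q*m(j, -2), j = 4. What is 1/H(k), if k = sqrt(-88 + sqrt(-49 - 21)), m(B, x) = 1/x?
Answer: -2/sqrt(-88 + I*sqrt(70)) ≈ -0.010078 + 0.21248*I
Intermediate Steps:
k = sqrt(-88 + I*sqrt(70)) (k = sqrt(-88 + sqrt(-70)) = sqrt(-88 + I*sqrt(70)) ≈ 0.44544 + 9.3914*I)
H(q) = -q/2 (H(q) = q/(-2) = q*(-1/2) = -q/2)
1/H(k) = 1/(-sqrt(-88 + I*sqrt(70))/2) = -2/sqrt(-88 + I*sqrt(70))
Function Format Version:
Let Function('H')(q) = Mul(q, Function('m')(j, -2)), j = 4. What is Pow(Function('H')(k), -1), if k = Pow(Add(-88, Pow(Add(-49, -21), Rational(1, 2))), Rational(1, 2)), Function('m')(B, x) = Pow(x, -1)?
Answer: Mul(-2, Pow(Add(-88, Mul(I, Pow(70, Rational(1, 2)))), Rational(-1, 2))) ≈ Add(-0.010078, Mul(0.21248, I))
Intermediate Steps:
k = Pow(Add(-88, Mul(I, Pow(70, Rational(1, 2)))), Rational(1, 2)) (k = Pow(Add(-88, Pow(-70, Rational(1, 2))), Rational(1, 2)) = Pow(Add(-88, Mul(I, Pow(70, Rational(1, 2)))), Rational(1, 2)) ≈ Add(0.44544, Mul(9.3914, I)))
Function('H')(q) = Mul(Rational(-1, 2), q) (Function('H')(q) = Mul(q, Pow(-2, -1)) = Mul(q, Rational(-1, 2)) = Mul(Rational(-1, 2), q))
Pow(Function('H')(k), -1) = Pow(Mul(Rational(-1, 2), Pow(Add(-88, Mul(I, Pow(70, Rational(1, 2)))), Rational(1, 2))), -1) = Mul(-2, Pow(Add(-88, Mul(I, Pow(70, Rational(1, 2)))), Rational(-1, 2)))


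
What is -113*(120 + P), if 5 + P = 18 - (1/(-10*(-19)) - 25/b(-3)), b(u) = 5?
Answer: -2962747/190 ≈ -15593.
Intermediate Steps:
P = 3419/190 (P = -5 + (18 - (1/(-10*(-19)) - 25/5)) = -5 + (18 - (-⅒*(-1/19) - 25*⅕)) = -5 + (18 - (1/190 - 5)) = -5 + (18 - 1*(-949/190)) = -5 + (18 + 949/190) = -5 + 4369/190 = 3419/190 ≈ 17.995)
-113*(120 + P) = -113*(120 + 3419/190) = -113*26219/190 = -2962747/190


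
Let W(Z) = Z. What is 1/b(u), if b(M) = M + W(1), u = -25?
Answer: -1/24 ≈ -0.041667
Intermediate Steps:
b(M) = 1 + M (b(M) = M + 1 = 1 + M)
1/b(u) = 1/(1 - 25) = 1/(-24) = -1/24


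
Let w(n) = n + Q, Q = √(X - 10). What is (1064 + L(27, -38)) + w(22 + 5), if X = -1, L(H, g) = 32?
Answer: 1123 + I*√11 ≈ 1123.0 + 3.3166*I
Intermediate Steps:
Q = I*√11 (Q = √(-1 - 10) = √(-11) = I*√11 ≈ 3.3166*I)
w(n) = n + I*√11
(1064 + L(27, -38)) + w(22 + 5) = (1064 + 32) + ((22 + 5) + I*√11) = 1096 + (27 + I*√11) = 1123 + I*√11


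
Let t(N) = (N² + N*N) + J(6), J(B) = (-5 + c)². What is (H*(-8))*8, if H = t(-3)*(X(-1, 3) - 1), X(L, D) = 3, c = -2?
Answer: -8576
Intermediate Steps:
J(B) = 49 (J(B) = (-5 - 2)² = (-7)² = 49)
t(N) = 49 + 2*N² (t(N) = (N² + N*N) + 49 = (N² + N²) + 49 = 2*N² + 49 = 49 + 2*N²)
H = 134 (H = (49 + 2*(-3)²)*(3 - 1) = (49 + 2*9)*2 = (49 + 18)*2 = 67*2 = 134)
(H*(-8))*8 = (134*(-8))*8 = -1072*8 = -8576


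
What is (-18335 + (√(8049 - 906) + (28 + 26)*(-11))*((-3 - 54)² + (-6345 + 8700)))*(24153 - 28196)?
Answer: 13532369773 - 22656972*√7143 ≈ 1.1617e+10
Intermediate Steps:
(-18335 + (√(8049 - 906) + (28 + 26)*(-11))*((-3 - 54)² + (-6345 + 8700)))*(24153 - 28196) = (-18335 + (√7143 + 54*(-11))*((-57)² + 2355))*(-4043) = (-18335 + (√7143 - 594)*(3249 + 2355))*(-4043) = (-18335 + (-594 + √7143)*5604)*(-4043) = (-18335 + (-3328776 + 5604*√7143))*(-4043) = (-3347111 + 5604*√7143)*(-4043) = 13532369773 - 22656972*√7143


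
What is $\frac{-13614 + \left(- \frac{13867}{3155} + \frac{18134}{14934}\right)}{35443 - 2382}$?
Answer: $- \frac{45828398842}{111266252355} \approx -0.41188$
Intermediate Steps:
$\frac{-13614 + \left(- \frac{13867}{3155} + \frac{18134}{14934}\right)}{35443 - 2382} = \frac{-13614 + \left(\left(-13867\right) \frac{1}{3155} + 18134 \cdot \frac{1}{14934}\right)}{33061} = \left(-13614 + \left(- \frac{13867}{3155} + \frac{9067}{7467}\right)\right) \frac{1}{33061} = \left(-13614 - \frac{74938504}{23558385}\right) \frac{1}{33061} = \left(- \frac{320798791894}{23558385}\right) \frac{1}{33061} = - \frac{45828398842}{111266252355}$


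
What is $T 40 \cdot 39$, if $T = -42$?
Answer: $-65520$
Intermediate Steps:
$T 40 \cdot 39 = \left(-42\right) 40 \cdot 39 = \left(-1680\right) 39 = -65520$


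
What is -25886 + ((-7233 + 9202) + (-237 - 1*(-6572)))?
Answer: -17582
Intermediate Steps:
-25886 + ((-7233 + 9202) + (-237 - 1*(-6572))) = -25886 + (1969 + (-237 + 6572)) = -25886 + (1969 + 6335) = -25886 + 8304 = -17582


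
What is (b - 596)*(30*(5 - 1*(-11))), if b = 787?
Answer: 91680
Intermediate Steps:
(b - 596)*(30*(5 - 1*(-11))) = (787 - 596)*(30*(5 - 1*(-11))) = 191*(30*(5 + 11)) = 191*(30*16) = 191*480 = 91680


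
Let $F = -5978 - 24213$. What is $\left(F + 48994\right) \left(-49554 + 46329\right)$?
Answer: $-60639675$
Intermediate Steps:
$F = -30191$ ($F = -5978 - 24213 = -30191$)
$\left(F + 48994\right) \left(-49554 + 46329\right) = \left(-30191 + 48994\right) \left(-49554 + 46329\right) = 18803 \left(-3225\right) = -60639675$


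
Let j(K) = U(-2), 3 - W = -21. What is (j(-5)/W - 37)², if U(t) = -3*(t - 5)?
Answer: 83521/64 ≈ 1305.0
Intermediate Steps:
W = 24 (W = 3 - 1*(-21) = 3 + 21 = 24)
U(t) = 15 - 3*t (U(t) = -3*(-5 + t) = 15 - 3*t)
j(K) = 21 (j(K) = 15 - 3*(-2) = 15 + 6 = 21)
(j(-5)/W - 37)² = (21/24 - 37)² = (21*(1/24) - 37)² = (7/8 - 37)² = (-289/8)² = 83521/64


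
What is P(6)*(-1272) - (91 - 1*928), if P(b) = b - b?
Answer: 837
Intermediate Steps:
P(b) = 0
P(6)*(-1272) - (91 - 1*928) = 0*(-1272) - (91 - 1*928) = 0 - (91 - 928) = 0 - 1*(-837) = 0 + 837 = 837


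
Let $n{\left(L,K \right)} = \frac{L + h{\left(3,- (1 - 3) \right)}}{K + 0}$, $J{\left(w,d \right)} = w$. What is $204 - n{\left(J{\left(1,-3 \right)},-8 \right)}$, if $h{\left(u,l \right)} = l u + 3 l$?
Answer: $\frac{1645}{8} \approx 205.63$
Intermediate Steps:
$h{\left(u,l \right)} = 3 l + l u$
$n{\left(L,K \right)} = \frac{12 + L}{K}$ ($n{\left(L,K \right)} = \frac{L + - (1 - 3) \left(3 + 3\right)}{K + 0} = \frac{L + \left(-1\right) \left(-2\right) 6}{K} = \frac{L + 2 \cdot 6}{K} = \frac{L + 12}{K} = \frac{12 + L}{K}$)
$204 - n{\left(J{\left(1,-3 \right)},-8 \right)} = 204 - \frac{12 + 1}{-8} = 204 - \left(- \frac{1}{8}\right) 13 = 204 - - \frac{13}{8} = 204 + \frac{13}{8} = \frac{1645}{8}$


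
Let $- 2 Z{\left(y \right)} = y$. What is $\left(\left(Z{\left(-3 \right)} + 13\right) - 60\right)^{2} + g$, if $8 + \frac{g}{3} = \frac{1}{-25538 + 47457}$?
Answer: $\frac{179407027}{87676} \approx 2046.3$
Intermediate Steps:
$Z{\left(y \right)} = - \frac{y}{2}$
$g = - \frac{526053}{21919}$ ($g = -24 + \frac{3}{-25538 + 47457} = -24 + \frac{3}{21919} = - \frac{526053}{21919} \approx -24.0$)
$\left(\left(Z{\left(-3 \right)} + 13\right) - 60\right)^{2} + g = \left(\left(\left(- \frac{1}{2}\right) \left(-3\right) + 13\right) - 60\right)^{2} - \frac{526053}{21919} = \left(\left(\frac{3}{2} + 13\right) - 60\right)^{2} - \frac{526053}{21919} = \left(\frac{29}{2} - 60\right)^{2} - \frac{526053}{21919} = \left(- \frac{91}{2}\right)^{2} - \frac{526053}{21919} = \frac{8281}{4} - \frac{526053}{21919} = \frac{179407027}{87676}$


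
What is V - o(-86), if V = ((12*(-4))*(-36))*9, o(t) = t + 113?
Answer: 15525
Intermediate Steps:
o(t) = 113 + t
V = 15552 (V = -48*(-36)*9 = 1728*9 = 15552)
V - o(-86) = 15552 - (113 - 86) = 15552 - 1*27 = 15552 - 27 = 15525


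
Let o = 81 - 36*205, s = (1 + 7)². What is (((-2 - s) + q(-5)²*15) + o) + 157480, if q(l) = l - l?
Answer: 150115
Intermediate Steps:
q(l) = 0
s = 64 (s = 8² = 64)
o = -7299 (o = 81 - 7380 = -7299)
(((-2 - s) + q(-5)²*15) + o) + 157480 = (((-2 - 1*64) + 0²*15) - 7299) + 157480 = (((-2 - 64) + 0*15) - 7299) + 157480 = ((-66 + 0) - 7299) + 157480 = (-66 - 7299) + 157480 = -7365 + 157480 = 150115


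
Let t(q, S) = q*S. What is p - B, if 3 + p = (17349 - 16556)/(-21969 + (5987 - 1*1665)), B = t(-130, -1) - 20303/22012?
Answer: -51322455087/388445764 ≈ -132.12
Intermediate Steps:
t(q, S) = S*q
B = 2841257/22012 (B = -1*(-130) - 20303/22012 = 130 - 20303/22012 = 2841257/22012 ≈ 129.08)
p = -53734/17647 (p = -3 + (17349 - 16556)/(-21969 + (5987 - 1*1665)) = -3 + 793/(-21969 + (5987 - 1665)) = -3 + 793/(-21969 + 4322) = -3 + 793/(-17647) = -3 + 793*(-1/17647) = -3 - 793/17647 = -53734/17647 ≈ -3.0449)
p - B = -53734/17647 - 1*2841257/22012 = -53734/17647 - 2841257/22012 = -51322455087/388445764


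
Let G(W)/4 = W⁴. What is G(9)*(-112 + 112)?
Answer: 0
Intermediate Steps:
G(W) = 4*W⁴
G(9)*(-112 + 112) = (4*9⁴)*(-112 + 112) = (4*6561)*0 = 26244*0 = 0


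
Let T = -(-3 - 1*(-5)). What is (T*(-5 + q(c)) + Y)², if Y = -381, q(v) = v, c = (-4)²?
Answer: 162409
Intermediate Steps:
c = 16
T = -2 (T = -(-3 + 5) = -1*2 = -2)
(T*(-5 + q(c)) + Y)² = (-2*(-5 + 16) - 381)² = (-2*11 - 381)² = (-22 - 381)² = (-403)² = 162409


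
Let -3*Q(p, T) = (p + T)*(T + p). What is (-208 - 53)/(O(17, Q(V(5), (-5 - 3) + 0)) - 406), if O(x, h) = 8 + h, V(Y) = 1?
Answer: 783/1243 ≈ 0.62993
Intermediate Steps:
Q(p, T) = -(T + p)²/3 (Q(p, T) = -(p + T)*(T + p)/3 = -(T + p)*(T + p)/3 = -(T + p)²/3)
(-208 - 53)/(O(17, Q(V(5), (-5 - 3) + 0)) - 406) = (-208 - 53)/((8 - (((-5 - 3) + 0) + 1)²/3) - 406) = -261/((8 - ((-8 + 0) + 1)²/3) - 406) = -261/((8 - (-8 + 1)²/3) - 406) = -261/((8 - ⅓*(-7)²) - 406) = -261/((8 - ⅓*49) - 406) = -261/((8 - 49/3) - 406) = -261/(-25/3 - 406) = -261/(-1243/3) = -261*(-3/1243) = 783/1243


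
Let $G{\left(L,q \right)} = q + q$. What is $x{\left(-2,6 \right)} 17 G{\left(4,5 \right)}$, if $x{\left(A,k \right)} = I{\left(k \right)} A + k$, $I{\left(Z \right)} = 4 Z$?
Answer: $-7140$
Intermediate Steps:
$G{\left(L,q \right)} = 2 q$
$x{\left(A,k \right)} = k + 4 A k$ ($x{\left(A,k \right)} = 4 k A + k = 4 A k + k = k + 4 A k$)
$x{\left(-2,6 \right)} 17 G{\left(4,5 \right)} = 6 \left(1 + 4 \left(-2\right)\right) 17 \cdot 2 \cdot 5 = 6 \left(1 - 8\right) 17 \cdot 10 = 6 \left(-7\right) 17 \cdot 10 = \left(-42\right) 17 \cdot 10 = \left(-714\right) 10 = -7140$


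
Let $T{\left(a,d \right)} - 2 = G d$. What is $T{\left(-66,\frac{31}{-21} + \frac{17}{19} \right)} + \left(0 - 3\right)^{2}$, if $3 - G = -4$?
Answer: $\frac{395}{57} \approx 6.9298$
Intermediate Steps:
$G = 7$ ($G = 3 - -4 = 3 + 4 = 7$)
$T{\left(a,d \right)} = 2 + 7 d$
$T{\left(-66,\frac{31}{-21} + \frac{17}{19} \right)} + \left(0 - 3\right)^{2} = \left(2 + 7 \left(\frac{31}{-21} + \frac{17}{19}\right)\right) + \left(0 - 3\right)^{2} = \left(2 + 7 \left(31 \left(- \frac{1}{21}\right) + 17 \cdot \frac{1}{19}\right)\right) + \left(-3\right)^{2} = \left(2 + 7 \left(- \frac{31}{21} + \frac{17}{19}\right)\right) + 9 = \left(2 + 7 \left(- \frac{232}{399}\right)\right) + 9 = \left(2 - \frac{232}{57}\right) + 9 = - \frac{118}{57} + 9 = \frac{395}{57}$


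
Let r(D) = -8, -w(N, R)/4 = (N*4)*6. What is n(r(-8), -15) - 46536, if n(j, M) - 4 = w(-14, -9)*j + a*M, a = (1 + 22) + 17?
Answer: -57884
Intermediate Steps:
a = 40 (a = 23 + 17 = 40)
w(N, R) = -96*N (w(N, R) = -4*N*4*6 = -4*4*N*6 = -96*N)
n(j, M) = 4 + 40*M + 1344*j (n(j, M) = 4 + ((-96*(-14))*j + 40*M) = 4 + (1344*j + 40*M) = 4 + (40*M + 1344*j) = 4 + 40*M + 1344*j)
n(r(-8), -15) - 46536 = (4 + 40*(-15) + 1344*(-8)) - 46536 = (4 - 600 - 10752) - 46536 = -11348 - 46536 = -57884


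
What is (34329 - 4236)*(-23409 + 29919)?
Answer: 195905430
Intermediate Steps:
(34329 - 4236)*(-23409 + 29919) = 30093*6510 = 195905430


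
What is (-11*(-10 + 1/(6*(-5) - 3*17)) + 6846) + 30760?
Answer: 3055007/81 ≈ 37716.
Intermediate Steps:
(-11*(-10 + 1/(6*(-5) - 3*17)) + 6846) + 30760 = (-11*(-10 + 1/(-30 - 51)) + 6846) + 30760 = (-11*(-10 + 1/(-81)) + 6846) + 30760 = (-11*(-10 - 1/81) + 6846) + 30760 = (-11*(-811/81) + 6846) + 30760 = (8921/81 + 6846) + 30760 = 563447/81 + 30760 = 3055007/81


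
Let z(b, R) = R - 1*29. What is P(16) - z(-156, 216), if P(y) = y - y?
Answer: -187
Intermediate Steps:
P(y) = 0
z(b, R) = -29 + R (z(b, R) = R - 29 = -29 + R)
P(16) - z(-156, 216) = 0 - (-29 + 216) = 0 - 1*187 = 0 - 187 = -187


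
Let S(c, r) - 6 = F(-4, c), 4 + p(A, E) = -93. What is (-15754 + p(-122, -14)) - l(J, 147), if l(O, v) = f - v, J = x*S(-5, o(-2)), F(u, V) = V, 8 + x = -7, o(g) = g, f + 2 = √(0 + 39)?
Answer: -15702 - √39 ≈ -15708.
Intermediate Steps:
f = -2 + √39 (f = -2 + √(0 + 39) = -2 + √39 ≈ 4.2450)
p(A, E) = -97 (p(A, E) = -4 - 93 = -97)
x = -15 (x = -8 - 7 = -15)
S(c, r) = 6 + c
J = -15 (J = -15*(6 - 5) = -15*1 = -15)
l(O, v) = -2 + √39 - v (l(O, v) = (-2 + √39) - v = -2 + √39 - v)
(-15754 + p(-122, -14)) - l(J, 147) = (-15754 - 97) - (-2 + √39 - 1*147) = -15851 - (-2 + √39 - 147) = -15851 - (-149 + √39) = -15851 + (149 - √39) = -15702 - √39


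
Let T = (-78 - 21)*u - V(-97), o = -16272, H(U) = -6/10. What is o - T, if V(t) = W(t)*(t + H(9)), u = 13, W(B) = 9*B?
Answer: 351099/5 ≈ 70220.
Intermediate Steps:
H(U) = -3/5 (H(U) = -6*1/10 = -3/5)
V(t) = 9*t*(-3/5 + t) (V(t) = (9*t)*(t - 3/5) = (9*t)*(-3/5 + t) = 9*t*(-3/5 + t))
T = -432459/5 (T = (-78 - 21)*13 - 9*(-97)*(-3 + 5*(-97))/5 = -99*13 - 9*(-97)*(-3 - 485)/5 = -1287 - 9*(-97)*(-488)/5 = -1287 - 1*426024/5 = -1287 - 426024/5 = -432459/5 ≈ -86492.)
o - T = -16272 - 1*(-432459/5) = -16272 + 432459/5 = 351099/5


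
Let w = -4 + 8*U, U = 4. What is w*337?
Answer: 9436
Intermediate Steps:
w = 28 (w = -4 + 8*4 = -4 + 32 = 28)
w*337 = 28*337 = 9436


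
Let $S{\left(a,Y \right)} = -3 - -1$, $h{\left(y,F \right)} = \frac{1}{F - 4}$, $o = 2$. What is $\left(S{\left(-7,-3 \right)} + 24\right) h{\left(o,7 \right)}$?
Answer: $\frac{22}{3} \approx 7.3333$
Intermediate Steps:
$h{\left(y,F \right)} = \frac{1}{-4 + F}$
$S{\left(a,Y \right)} = -2$ ($S{\left(a,Y \right)} = -3 + 1 = -2$)
$\left(S{\left(-7,-3 \right)} + 24\right) h{\left(o,7 \right)} = \frac{-2 + 24}{-4 + 7} = \frac{22}{3}$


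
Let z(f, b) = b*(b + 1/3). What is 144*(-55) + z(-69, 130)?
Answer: 27070/3 ≈ 9023.3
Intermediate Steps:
z(f, b) = b*(⅓ + b) (z(f, b) = b*(b + ⅓) = b*(⅓ + b))
144*(-55) + z(-69, 130) = 144*(-55) + 130*(⅓ + 130) = -7920 + 130*(391/3) = -7920 + 50830/3 = 27070/3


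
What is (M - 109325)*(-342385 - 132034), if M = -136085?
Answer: 116427166790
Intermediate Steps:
(M - 109325)*(-342385 - 132034) = (-136085 - 109325)*(-342385 - 132034) = -245410*(-474419) = 116427166790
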